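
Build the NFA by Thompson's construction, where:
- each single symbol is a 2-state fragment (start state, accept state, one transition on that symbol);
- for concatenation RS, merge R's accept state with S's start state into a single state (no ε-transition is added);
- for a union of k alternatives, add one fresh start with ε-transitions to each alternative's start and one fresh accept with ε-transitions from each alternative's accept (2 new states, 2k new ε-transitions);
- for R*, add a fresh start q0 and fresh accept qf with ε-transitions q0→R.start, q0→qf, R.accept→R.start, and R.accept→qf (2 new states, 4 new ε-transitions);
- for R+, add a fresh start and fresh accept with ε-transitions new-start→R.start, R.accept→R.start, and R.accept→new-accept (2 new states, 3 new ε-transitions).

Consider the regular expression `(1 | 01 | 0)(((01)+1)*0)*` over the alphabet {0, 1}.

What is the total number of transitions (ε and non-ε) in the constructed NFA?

Bottom-up over the parse tree:
Each of the 8 symbol leaves contributes 1 transition (1 symbol, 0 ε).
  01 → 2 transitions (2 symbol, 0 ε)
  1 | 01 | 0 → 10 transitions (4 symbol, 6 ε)
  01 → 2 transitions (2 symbol, 0 ε)
  (01)+ → 5 transitions (2 symbol, 3 ε)
  (01)+1 → 6 transitions (3 symbol, 3 ε)
  ((01)+1)* → 10 transitions (3 symbol, 7 ε)
  ((01)+1)*0 → 11 transitions (4 symbol, 7 ε)
  (((01)+1)*0)* → 15 transitions (4 symbol, 11 ε)
  (1 | 01 | 0)(((01)+1)*0)* → 25 transitions (8 symbol, 17 ε)

25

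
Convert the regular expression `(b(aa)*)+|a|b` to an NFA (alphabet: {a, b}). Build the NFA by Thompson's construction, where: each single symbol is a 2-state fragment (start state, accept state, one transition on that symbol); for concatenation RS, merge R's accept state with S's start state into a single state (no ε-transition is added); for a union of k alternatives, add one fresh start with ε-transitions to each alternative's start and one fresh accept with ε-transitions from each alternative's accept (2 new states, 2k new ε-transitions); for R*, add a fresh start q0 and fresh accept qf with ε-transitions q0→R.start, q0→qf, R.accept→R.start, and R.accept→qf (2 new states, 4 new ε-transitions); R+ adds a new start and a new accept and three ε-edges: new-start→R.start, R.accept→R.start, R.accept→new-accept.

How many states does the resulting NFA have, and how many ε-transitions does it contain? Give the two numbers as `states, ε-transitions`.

Recursing over subexpressions:
Each of the 5 symbol leaves contributes 2 states and 0 ε-transitions.
  aa → 3 states, 0 ε-transitions
  (aa)* → 5 states, 4 ε-transitions
  b(aa)* → 6 states, 4 ε-transitions
  (b(aa)*)+ → 8 states, 7 ε-transitions
  (b(aa)*)+|a|b → 14 states, 13 ε-transitions

14, 13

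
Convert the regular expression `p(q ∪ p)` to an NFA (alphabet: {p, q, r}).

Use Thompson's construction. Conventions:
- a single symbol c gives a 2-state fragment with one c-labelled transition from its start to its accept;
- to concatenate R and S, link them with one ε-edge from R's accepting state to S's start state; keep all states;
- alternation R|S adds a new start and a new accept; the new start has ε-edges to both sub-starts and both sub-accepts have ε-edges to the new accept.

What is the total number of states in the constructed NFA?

8

Per subexpression:
Each of the 3 symbol leaves contributes a 2-state fragment.
  q ∪ p : 6 states
  p(q ∪ p) : 8 states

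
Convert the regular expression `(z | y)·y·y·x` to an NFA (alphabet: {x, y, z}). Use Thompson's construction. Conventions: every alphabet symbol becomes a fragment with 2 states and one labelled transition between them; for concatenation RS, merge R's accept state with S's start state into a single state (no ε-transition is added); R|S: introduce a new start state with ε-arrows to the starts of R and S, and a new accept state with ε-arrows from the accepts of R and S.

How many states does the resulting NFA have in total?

Recursing over subexpressions:
Each of the 5 symbol leaves contributes a 2-state fragment.
  z | y : 6 states
  (z | y)·y·y·x : 9 states

9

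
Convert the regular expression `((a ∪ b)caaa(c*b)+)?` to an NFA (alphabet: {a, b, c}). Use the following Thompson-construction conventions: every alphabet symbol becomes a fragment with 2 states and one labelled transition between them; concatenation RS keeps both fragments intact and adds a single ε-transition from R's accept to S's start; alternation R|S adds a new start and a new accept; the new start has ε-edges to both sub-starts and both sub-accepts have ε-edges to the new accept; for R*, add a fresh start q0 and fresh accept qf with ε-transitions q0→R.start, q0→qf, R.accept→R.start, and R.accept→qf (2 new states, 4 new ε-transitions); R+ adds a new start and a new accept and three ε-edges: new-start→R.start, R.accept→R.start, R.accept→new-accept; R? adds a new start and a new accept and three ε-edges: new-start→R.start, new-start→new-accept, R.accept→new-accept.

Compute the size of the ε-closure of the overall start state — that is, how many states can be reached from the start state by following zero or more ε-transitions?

Work bottom-up. For each fragment F, track |ε-closure(F.start)| and whether F's accept lies in that closure (i.e. whether F accepts ε). A single-symbol fragment has closure size 1 and does not accept ε.
  a ∪ b → new start ε-reaches every alternative's start; none of them accept ε, so the new accept is not reached: |ε-closure| = 1 + 1 + 1 = 3
  c* → |ε-closure| = 1 (new start) + 1 (body) + 1 (new accept) = 3
  c*b → |ε-closure| = 3 + 1 = 4 (closure spills across the concat boundary because the left factor accepts ε)
  (c*b)+ → |ε-closure| = 1 + 4 = 5 (the body doesn't accept ε, so the new accept is not reached)
  (a ∪ b)caaa(c*b)+ → |ε-closure| equals the left operand's closure size = 3 (its accept is not ε-reachable, so the closure stops there)
  ((a ∪ b)caaa(c*b)+)? → |ε-closure| = 1 (new start) + 3 (body) + 1 (new accept, via ε) = 5

5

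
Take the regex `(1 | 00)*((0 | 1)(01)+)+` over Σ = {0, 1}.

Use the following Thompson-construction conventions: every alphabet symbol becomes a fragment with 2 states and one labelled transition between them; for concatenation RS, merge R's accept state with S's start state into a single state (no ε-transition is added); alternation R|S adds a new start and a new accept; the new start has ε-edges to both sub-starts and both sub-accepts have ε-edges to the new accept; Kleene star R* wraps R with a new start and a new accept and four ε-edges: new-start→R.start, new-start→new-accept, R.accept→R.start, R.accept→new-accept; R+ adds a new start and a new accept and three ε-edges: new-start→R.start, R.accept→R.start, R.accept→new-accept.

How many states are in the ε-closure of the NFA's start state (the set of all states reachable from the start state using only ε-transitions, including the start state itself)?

Let C(F) = |ε-closure(F.start)| within fragment F, and note whether F accepts ε. Symbol fragments have C = 1 and do not accept ε. Then:
  00 — same as the first factor's closure: |ε-closure| = 1
  1 | 00 — |ε-closure| = 1 + 1 + 1 = 3 (the new accept is not ε-reachable since no branch accepts ε)
  (1 | 00)* — new start has ε-edges to the inner start and to the new accept, so |ε-closure| = 2 + 3 = 5
  0 | 1 — |ε-closure| = 1 + 1 + 1 = 3 (the new accept is not ε-reachable since no branch accepts ε)
  01 — |ε-closure| equals the left operand's closure size = 1 (its accept is not ε-reachable, so the closure stops there)
  (01)+ — |ε-closure| = 1 + 1 = 2 (the body doesn't accept ε, so the new accept is not reached)
  (0 | 1)(01)+ — |ε-closure| equals the left operand's closure size = 3 (its accept is not ε-reachable, so the closure stops there)
  ((0 | 1)(01)+)+ — new start ε-reaches only the body's start; the new accept needs a symbol first: |ε-closure| = 1 + 3 = 4
  (1 | 00)*((0 | 1)(01)+)+ — |ε-closure| = 5 + (4−1) = 8 (closure spills across the concat boundary because the left factor accepts ε)

8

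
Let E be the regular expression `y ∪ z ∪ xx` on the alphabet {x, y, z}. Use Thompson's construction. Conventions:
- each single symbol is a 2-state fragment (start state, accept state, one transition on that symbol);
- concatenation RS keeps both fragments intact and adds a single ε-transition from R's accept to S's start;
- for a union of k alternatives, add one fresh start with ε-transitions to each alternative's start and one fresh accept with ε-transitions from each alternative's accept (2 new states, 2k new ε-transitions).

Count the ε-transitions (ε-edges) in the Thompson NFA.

Recursing over subexpressions:
Each of the 4 symbol leaves contributes 0 ε-transitions.
  xx : 1 ε-transition
  y ∪ z ∪ xx : 7 ε-transitions

7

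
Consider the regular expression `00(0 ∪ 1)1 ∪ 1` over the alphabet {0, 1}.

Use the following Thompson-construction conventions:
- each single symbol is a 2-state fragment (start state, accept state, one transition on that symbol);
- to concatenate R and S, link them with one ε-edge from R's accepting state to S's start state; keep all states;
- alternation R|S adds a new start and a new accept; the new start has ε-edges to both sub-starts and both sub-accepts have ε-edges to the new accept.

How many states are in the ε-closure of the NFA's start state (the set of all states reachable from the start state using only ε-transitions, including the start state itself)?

3

Work bottom-up. For each fragment F, track |ε-closure(F.start)| and whether F's accept lies in that closure (i.e. whether F accepts ε). A single-symbol fragment has closure size 1 and does not accept ε.
  0 ∪ 1 → C = 1 + 1 + 1 = 3 (the new accept is not ε-reachable since no branch accepts ε)
  00(0 ∪ 1)1 → C equals the left operand's closure size = 1 (its accept is not ε-reachable, so the closure stops there)
  00(0 ∪ 1)1 ∪ 1 → new start ε-reaches every alternative's start; none of them accept ε, so the new accept is not reached: C = 1 + 1 + 1 = 3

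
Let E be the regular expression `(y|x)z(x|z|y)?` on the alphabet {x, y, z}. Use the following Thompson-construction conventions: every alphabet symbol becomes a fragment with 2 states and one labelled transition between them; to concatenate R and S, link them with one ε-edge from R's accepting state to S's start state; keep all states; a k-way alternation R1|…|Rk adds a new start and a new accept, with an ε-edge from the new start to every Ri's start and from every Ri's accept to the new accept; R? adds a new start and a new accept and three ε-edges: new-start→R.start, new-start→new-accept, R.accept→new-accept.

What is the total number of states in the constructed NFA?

18

Bottom-up over the parse tree:
Each of the 6 symbol leaves contributes a 2-state fragment.
  y|x = 6 states
  x|z|y = 8 states
  (x|z|y)? = 10 states
  (y|x)z(x|z|y)? = 18 states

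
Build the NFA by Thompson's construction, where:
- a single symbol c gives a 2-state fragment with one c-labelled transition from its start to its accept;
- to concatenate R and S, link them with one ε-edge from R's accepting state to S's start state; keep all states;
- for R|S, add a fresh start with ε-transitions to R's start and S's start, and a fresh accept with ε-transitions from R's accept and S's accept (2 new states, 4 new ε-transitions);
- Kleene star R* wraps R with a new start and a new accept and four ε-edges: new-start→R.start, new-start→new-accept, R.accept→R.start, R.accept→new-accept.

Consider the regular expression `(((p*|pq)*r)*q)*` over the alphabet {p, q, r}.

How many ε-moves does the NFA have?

23

Building bottom-up:
Each of the 5 symbol leaves contributes 0 ε-transitions.
  p* : 4 ε-transitions
  pq : 1 ε-transition
  p*|pq : 9 ε-transitions
  (p*|pq)* : 13 ε-transitions
  (p*|pq)*r : 14 ε-transitions
  ((p*|pq)*r)* : 18 ε-transitions
  ((p*|pq)*r)*q : 19 ε-transitions
  (((p*|pq)*r)*q)* : 23 ε-transitions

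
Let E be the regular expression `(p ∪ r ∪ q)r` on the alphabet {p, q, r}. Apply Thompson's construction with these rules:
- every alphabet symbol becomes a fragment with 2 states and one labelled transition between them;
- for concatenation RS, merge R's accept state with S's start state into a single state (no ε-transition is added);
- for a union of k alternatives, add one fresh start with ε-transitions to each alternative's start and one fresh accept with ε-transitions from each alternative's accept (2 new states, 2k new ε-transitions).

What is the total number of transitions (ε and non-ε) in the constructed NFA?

10

Bottom-up over the parse tree:
Each of the 4 symbol leaves contributes 1 transition (1 symbol, 0 ε).
  p ∪ r ∪ q → 9 transitions (3 symbol, 6 ε)
  (p ∪ r ∪ q)r → 10 transitions (4 symbol, 6 ε)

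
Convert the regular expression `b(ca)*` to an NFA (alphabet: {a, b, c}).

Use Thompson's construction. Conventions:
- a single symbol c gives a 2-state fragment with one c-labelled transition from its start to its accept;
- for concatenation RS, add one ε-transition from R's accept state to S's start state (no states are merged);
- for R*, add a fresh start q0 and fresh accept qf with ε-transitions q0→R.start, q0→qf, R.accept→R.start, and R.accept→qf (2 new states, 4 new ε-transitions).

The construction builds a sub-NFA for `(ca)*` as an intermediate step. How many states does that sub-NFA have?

Fragment for `(ca)*`:
Each of the 2 symbol leaves contributes a 2-state fragment.
  ca → 4 states
  (ca)* → 6 states

6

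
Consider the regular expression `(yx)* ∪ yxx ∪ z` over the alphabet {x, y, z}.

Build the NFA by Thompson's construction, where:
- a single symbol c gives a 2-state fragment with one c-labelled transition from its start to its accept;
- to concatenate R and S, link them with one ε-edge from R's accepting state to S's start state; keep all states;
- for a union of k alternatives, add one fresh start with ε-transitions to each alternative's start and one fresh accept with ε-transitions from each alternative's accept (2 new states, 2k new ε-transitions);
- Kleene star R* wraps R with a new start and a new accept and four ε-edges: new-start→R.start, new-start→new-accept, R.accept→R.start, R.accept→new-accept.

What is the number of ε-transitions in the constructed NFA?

Recursing over subexpressions:
Each of the 6 symbol leaves contributes 0 ε-transitions.
  yx → 1 ε-transition
  (yx)* → 5 ε-transitions
  yxx → 2 ε-transitions
  (yx)* ∪ yxx ∪ z → 13 ε-transitions

13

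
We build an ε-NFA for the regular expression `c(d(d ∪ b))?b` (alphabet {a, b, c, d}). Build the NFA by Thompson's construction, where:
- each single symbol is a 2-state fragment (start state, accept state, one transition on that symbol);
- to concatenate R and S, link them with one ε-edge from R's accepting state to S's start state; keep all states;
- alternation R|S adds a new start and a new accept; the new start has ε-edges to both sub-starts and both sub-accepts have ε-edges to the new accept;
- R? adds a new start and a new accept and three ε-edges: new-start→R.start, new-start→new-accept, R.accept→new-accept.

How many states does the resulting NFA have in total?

Building bottom-up:
Each of the 5 symbol leaves contributes a 2-state fragment.
  d ∪ b — 6 states
  d(d ∪ b) — 8 states
  (d(d ∪ b))? — 10 states
  c(d(d ∪ b))?b — 14 states

14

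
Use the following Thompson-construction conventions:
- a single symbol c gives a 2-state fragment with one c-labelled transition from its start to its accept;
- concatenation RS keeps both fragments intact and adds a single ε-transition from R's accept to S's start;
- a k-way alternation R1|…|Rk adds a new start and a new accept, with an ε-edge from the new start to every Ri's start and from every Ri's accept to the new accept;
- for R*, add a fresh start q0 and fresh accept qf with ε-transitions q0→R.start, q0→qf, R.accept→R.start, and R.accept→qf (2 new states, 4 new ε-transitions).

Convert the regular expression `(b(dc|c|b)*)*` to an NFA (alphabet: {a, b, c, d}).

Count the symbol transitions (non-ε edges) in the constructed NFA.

5

Bottom-up over the parse tree:
Each of the 5 symbol leaves contributes exactly 1 symbol transition.
  dc : 2 symbol transitions
  dc|c|b : 4 symbol transitions
  (dc|c|b)* : 4 symbol transitions
  b(dc|c|b)* : 5 symbol transitions
  (b(dc|c|b)*)* : 5 symbol transitions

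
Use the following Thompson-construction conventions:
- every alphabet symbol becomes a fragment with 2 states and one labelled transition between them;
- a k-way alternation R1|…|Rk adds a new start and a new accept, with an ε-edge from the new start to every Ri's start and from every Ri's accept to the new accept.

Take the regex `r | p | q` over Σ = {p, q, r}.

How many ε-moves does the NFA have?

Building bottom-up:
Each of the 3 symbol leaves contributes 0 ε-transitions.
  r | p | q — 6 ε-transitions

6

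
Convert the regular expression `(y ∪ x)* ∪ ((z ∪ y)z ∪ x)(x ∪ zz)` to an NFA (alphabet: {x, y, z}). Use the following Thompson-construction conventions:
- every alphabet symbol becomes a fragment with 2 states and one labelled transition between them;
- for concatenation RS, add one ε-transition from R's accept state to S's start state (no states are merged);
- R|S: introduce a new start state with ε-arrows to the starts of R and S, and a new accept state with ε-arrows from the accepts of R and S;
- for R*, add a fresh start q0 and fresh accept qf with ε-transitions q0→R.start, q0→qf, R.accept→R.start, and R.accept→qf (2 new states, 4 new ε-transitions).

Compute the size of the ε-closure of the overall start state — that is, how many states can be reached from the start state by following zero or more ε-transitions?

Let C(F) = |ε-closure(F.start)| within fragment F, and note whether F accepts ε. Symbol fragments have C = 1 and do not accept ε. Then:
  y ∪ x — |ε-closure| = 1 + 1 + 1 = 3 (the new accept is not ε-reachable since no branch accepts ε)
  (y ∪ x)* — new start has ε-edges to the inner start and to the new accept, so |ε-closure| = 2 + 3 = 5
  z ∪ y — new start ε-reaches every alternative's start; none of them accept ε, so the new accept is not reached: |ε-closure| = 1 + 1 + 1 = 3
  (z ∪ y)z — |ε-closure| equals the left operand's closure size = 3 (its accept is not ε-reachable, so the closure stops there)
  (z ∪ y)z ∪ x — |ε-closure| = 1 + 3 + 1 = 5 (the new accept is not ε-reachable since no branch accepts ε)
  zz — same as the first factor's closure: |ε-closure| = 1
  x ∪ zz — |ε-closure| = 1 + 1 + 1 = 3 (the new accept is not ε-reachable since no branch accepts ε)
  ((z ∪ y)z ∪ x)(x ∪ zz) — |ε-closure| equals the left operand's closure size = 5 (its accept is not ε-reachable, so the closure stops there)
  (y ∪ x)* ∪ ((z ∪ y)z ∪ x)(x ∪ zz) — |ε-closure| = 1 (new start) + (5 + 5) + 1 (new accept, since some branch ε-reaches its own accept) = 12

12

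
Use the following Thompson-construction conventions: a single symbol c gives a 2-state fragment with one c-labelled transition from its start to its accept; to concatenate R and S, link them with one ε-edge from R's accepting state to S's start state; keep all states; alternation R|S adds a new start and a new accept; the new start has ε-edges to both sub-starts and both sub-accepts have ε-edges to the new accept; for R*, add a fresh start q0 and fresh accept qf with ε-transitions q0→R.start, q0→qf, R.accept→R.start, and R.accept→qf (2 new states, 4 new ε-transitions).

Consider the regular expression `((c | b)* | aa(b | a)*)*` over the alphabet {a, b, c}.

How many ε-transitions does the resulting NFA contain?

26

Per subexpression:
Each of the 6 symbol leaves contributes 0 ε-transitions.
  c | b → 4 ε-transitions
  (c | b)* → 8 ε-transitions
  b | a → 4 ε-transitions
  (b | a)* → 8 ε-transitions
  aa(b | a)* → 10 ε-transitions
  (c | b)* | aa(b | a)* → 22 ε-transitions
  ((c | b)* | aa(b | a)*)* → 26 ε-transitions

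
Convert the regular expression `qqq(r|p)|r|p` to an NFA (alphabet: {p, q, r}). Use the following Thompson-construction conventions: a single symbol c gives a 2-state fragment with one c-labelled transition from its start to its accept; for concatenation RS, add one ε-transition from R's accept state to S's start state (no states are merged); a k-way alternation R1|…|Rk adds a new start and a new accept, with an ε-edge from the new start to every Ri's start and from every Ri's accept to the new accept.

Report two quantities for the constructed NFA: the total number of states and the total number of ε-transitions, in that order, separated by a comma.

Recursing over subexpressions:
Each of the 7 symbol leaves contributes 2 states and 0 ε-transitions.
  r|p — 6 states, 4 ε-transitions
  qqq(r|p) — 12 states, 7 ε-transitions
  qqq(r|p)|r|p — 18 states, 13 ε-transitions

18, 13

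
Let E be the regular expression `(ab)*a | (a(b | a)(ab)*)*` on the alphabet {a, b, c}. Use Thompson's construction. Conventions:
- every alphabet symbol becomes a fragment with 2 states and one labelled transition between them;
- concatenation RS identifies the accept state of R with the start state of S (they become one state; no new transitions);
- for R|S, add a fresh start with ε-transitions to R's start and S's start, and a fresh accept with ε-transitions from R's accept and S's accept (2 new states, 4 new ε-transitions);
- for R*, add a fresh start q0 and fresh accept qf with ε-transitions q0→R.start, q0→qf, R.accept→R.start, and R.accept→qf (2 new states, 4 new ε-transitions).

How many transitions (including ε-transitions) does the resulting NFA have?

By structural recursion:
Each of the 8 symbol leaves contributes 1 transition (1 symbol, 0 ε).
  ab — 2 transitions (2 symbol, 0 ε)
  (ab)* — 6 transitions (2 symbol, 4 ε)
  (ab)*a — 7 transitions (3 symbol, 4 ε)
  b | a — 6 transitions (2 symbol, 4 ε)
  ab — 2 transitions (2 symbol, 0 ε)
  (ab)* — 6 transitions (2 symbol, 4 ε)
  a(b | a)(ab)* — 13 transitions (5 symbol, 8 ε)
  (a(b | a)(ab)*)* — 17 transitions (5 symbol, 12 ε)
  (ab)*a | (a(b | a)(ab)*)* — 28 transitions (8 symbol, 20 ε)

28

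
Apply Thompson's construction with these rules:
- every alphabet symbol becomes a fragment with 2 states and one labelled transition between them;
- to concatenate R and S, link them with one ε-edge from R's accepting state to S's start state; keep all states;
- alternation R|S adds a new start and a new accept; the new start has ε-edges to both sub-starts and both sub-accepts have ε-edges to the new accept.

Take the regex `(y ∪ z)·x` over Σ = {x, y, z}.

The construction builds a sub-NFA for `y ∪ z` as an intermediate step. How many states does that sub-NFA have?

6

Fragment for `y ∪ z`:
Each of the 2 symbol leaves contributes a 2-state fragment.
  y ∪ z — 6 states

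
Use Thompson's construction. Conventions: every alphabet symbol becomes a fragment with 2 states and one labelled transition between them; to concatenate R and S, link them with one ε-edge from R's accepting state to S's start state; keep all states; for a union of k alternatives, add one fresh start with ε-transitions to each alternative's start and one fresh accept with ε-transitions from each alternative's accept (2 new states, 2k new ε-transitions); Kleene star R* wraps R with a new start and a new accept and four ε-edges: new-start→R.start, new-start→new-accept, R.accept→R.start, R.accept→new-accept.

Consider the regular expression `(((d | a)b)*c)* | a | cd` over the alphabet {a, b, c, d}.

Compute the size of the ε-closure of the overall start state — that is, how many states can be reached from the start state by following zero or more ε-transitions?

Work bottom-up. For each fragment F, track |ε-closure(F.start)| and whether F's accept lies in that closure (i.e. whether F accepts ε). A single-symbol fragment has closure size 1 and does not accept ε.
  d | a : new start ε-reaches every alternative's start; none of them accept ε, so the new accept is not reached: |ε-closure| = 1 + 1 + 1 = 3
  (d | a)b : same as the first factor's closure: |ε-closure| = 3
  ((d | a)b)* : |ε-closure| = 1 (new start) + 3 (body) + 1 (new accept) = 5
  ((d | a)b)*c : the left operand accepts ε, so the closure extends into the next operand (via the concat ε-link); |ε-closure| = 5 + 1 = 6
  (((d | a)b)*c)* : the star's fresh start ε-reaches both the body's start and the fresh accept: |ε-closure| = 2 + 6 = 8
  cd : |ε-closure| equals the left operand's closure size = 1 (its accept is not ε-reachable, so the closure stops there)
  (((d | a)b)*c)* | a | cd : new start ε-reaches every alternative's start; at least one alternative accepts ε, so the union's new accept is reached too: |ε-closure| = 1 + 8 + 1 + 1 + 1 = 12

12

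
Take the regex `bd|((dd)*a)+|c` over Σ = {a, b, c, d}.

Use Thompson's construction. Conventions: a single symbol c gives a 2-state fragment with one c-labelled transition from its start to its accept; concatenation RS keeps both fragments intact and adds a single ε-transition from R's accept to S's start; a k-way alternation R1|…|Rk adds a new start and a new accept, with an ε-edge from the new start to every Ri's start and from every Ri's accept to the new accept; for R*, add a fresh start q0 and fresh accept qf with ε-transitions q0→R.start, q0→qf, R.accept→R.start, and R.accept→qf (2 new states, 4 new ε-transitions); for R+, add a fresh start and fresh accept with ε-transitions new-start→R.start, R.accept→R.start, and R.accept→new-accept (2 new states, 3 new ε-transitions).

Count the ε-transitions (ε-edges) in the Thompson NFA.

16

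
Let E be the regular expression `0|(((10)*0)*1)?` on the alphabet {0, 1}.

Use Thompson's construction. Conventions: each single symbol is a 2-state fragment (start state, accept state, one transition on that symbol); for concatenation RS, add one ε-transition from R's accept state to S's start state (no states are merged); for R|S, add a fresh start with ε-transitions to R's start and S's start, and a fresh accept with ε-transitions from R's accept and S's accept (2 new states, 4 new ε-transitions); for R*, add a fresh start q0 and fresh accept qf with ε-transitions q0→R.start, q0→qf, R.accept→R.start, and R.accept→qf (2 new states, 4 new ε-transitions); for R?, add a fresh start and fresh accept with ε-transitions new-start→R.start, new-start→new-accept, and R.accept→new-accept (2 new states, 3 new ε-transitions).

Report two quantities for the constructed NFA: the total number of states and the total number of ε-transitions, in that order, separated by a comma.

18, 18

Per subexpression:
Each of the 5 symbol leaves contributes 2 states and 0 ε-transitions.
  10 = 4 states, 1 ε-transition
  (10)* = 6 states, 5 ε-transitions
  (10)*0 = 8 states, 6 ε-transitions
  ((10)*0)* = 10 states, 10 ε-transitions
  ((10)*0)*1 = 12 states, 11 ε-transitions
  (((10)*0)*1)? = 14 states, 14 ε-transitions
  0|(((10)*0)*1)? = 18 states, 18 ε-transitions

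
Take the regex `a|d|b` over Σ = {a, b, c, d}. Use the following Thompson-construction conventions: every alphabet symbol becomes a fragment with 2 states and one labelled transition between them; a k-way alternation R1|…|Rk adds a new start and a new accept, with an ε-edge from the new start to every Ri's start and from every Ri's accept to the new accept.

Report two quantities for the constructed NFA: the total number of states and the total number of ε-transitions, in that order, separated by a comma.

By structural recursion:
Each of the 3 symbol leaves contributes 2 states and 0 ε-transitions.
  a|d|b — 8 states, 6 ε-transitions

8, 6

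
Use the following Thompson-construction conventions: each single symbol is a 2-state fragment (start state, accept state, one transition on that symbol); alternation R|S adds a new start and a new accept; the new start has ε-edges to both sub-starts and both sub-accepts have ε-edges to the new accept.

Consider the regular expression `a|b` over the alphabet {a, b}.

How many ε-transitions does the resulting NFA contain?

4

Bottom-up over the parse tree:
Each of the 2 symbol leaves contributes 0 ε-transitions.
  a|b → 4 ε-transitions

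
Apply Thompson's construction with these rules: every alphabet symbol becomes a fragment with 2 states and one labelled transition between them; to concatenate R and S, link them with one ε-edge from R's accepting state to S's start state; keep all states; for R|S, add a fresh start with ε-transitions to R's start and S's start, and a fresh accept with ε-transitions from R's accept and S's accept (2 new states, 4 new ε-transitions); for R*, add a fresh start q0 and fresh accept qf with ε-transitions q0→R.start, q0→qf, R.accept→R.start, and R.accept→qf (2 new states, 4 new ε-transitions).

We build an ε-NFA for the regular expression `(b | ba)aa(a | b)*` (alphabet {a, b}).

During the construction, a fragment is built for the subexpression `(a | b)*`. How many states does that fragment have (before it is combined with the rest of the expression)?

8

Fragment for `(a | b)*`:
Each of the 2 symbol leaves contributes a 2-state fragment.
  a | b : 6 states
  (a | b)* : 8 states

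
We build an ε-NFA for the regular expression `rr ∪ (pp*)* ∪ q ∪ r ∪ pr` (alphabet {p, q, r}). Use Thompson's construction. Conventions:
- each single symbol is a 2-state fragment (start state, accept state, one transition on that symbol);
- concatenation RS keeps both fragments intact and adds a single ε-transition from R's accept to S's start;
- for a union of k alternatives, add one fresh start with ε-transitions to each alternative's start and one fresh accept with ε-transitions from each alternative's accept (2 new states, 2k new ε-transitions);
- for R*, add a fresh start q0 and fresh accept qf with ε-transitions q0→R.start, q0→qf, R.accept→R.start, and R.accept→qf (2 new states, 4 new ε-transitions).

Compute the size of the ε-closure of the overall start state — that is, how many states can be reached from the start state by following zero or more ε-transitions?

Let C(F) = |ε-closure(F.start)| within fragment F, and note whether F accepts ε. Symbol fragments have C = 1 and do not accept ε. Then:
  rr → same as the first factor's closure: |ε-closure| = 1
  p* → the star's fresh start ε-reaches both the body's start and the fresh accept: |ε-closure| = 2 + 1 = 3
  pp* → same as the first factor's closure: |ε-closure| = 1
  (pp*)* → |ε-closure| = 1 (new start) + 1 (body) + 1 (new accept) = 3
  pr → |ε-closure| equals the left operand's closure size = 1 (its accept is not ε-reachable, so the closure stops there)
  rr ∪ (pp*)* ∪ q ∪ r ∪ pr → |ε-closure| = 1 (new start) + (1 + 3 + 1 + 1 + 1) + 1 (new accept, since some branch ε-reaches its own accept) = 9

9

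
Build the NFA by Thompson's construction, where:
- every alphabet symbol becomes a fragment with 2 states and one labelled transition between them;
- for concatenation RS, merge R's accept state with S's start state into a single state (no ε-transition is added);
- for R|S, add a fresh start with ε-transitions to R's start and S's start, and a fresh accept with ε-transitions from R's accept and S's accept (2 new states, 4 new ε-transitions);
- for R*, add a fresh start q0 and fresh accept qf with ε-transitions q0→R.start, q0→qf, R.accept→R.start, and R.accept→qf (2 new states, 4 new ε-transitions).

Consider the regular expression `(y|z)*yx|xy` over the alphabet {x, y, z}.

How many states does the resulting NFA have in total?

Recursing over subexpressions:
Each of the 6 symbol leaves contributes a 2-state fragment.
  y|z → 6 states
  (y|z)* → 8 states
  (y|z)*yx → 10 states
  xy → 3 states
  (y|z)*yx|xy → 15 states

15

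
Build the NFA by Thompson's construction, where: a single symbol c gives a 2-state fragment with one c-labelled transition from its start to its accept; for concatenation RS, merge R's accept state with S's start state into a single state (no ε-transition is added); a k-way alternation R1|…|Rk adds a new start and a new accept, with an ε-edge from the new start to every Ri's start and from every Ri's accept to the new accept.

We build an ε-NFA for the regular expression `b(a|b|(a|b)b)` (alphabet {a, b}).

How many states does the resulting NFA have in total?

14

By structural recursion:
Each of the 6 symbol leaves contributes a 2-state fragment.
  a|b : 6 states
  (a|b)b : 7 states
  a|b|(a|b)b : 13 states
  b(a|b|(a|b)b) : 14 states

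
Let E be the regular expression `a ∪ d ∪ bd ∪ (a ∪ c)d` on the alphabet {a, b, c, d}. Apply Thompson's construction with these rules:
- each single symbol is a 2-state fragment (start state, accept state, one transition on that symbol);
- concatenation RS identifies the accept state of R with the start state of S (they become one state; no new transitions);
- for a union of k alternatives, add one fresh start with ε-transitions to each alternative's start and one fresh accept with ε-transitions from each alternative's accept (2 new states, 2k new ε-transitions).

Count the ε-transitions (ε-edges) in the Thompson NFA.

12

Per subexpression:
Each of the 7 symbol leaves contributes 0 ε-transitions.
  bd → 0 ε-transitions
  a ∪ c → 4 ε-transitions
  (a ∪ c)d → 4 ε-transitions
  a ∪ d ∪ bd ∪ (a ∪ c)d → 12 ε-transitions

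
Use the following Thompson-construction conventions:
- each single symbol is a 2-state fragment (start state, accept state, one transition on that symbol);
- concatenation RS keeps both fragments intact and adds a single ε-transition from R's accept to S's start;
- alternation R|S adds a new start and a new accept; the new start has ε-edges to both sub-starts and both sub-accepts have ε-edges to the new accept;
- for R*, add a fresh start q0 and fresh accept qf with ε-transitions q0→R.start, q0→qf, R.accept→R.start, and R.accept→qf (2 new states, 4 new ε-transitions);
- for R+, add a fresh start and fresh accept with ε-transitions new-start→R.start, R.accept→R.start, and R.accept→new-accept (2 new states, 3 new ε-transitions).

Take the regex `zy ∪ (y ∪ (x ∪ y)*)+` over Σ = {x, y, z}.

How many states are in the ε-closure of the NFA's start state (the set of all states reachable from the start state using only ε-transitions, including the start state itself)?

Let C(F) = |ε-closure(F.start)| within fragment F, and note whether F accepts ε. Symbol fragments have C = 1 and do not accept ε. Then:
  zy → C equals the left operand's closure size = 1 (its accept is not ε-reachable, so the closure stops there)
  x ∪ y → C = 1 + 1 + 1 = 3 (the new accept is not ε-reachable since no branch accepts ε)
  (x ∪ y)* → C = 1 (new start) + 3 (body) + 1 (new accept) = 5
  y ∪ (x ∪ y)* → C = 1 (new start) + (1 + 5) + 1 (new accept, since some branch ε-reaches its own accept) = 8
  (y ∪ (x ∪ y)*)+ → new start ε-reaches the body's start; the body's accept is ε-reachable, so the new accept is too: C = 1 + 8 + 1 = 10
  zy ∪ (y ∪ (x ∪ y)*)+ → new start ε-reaches every alternative's start; at least one alternative accepts ε, so the union's new accept is reached too: C = 1 + 1 + 10 + 1 = 13

13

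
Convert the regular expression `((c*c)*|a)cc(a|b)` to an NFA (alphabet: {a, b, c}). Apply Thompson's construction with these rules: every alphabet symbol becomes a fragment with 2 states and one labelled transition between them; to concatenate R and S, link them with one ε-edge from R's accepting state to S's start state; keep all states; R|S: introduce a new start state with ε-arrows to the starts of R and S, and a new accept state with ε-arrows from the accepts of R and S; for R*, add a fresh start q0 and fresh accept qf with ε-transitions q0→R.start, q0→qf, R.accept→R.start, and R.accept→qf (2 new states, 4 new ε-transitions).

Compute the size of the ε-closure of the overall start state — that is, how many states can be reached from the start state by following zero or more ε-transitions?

10

Work bottom-up. For each fragment F, track |ε-closure(F.start)| and whether F's accept lies in that closure (i.e. whether F accepts ε). A single-symbol fragment has closure size 1 and does not accept ε.
  c* — C = 1 (new start) + 1 (body) + 1 (new accept) = 3
  c*c — C = 3 + 1 = 4 (closure spills across the concat boundary because the left factor accepts ε)
  (c*c)* — C = 1 (new start) + 4 (body) + 1 (new accept) = 6
  (c*c)*|a — C = 1 (new start) + (6 + 1) + 1 (new accept, since some branch ε-reaches its own accept) = 9
  a|b — new start ε-reaches every alternative's start; none of them accept ε, so the new accept is not reached: C = 1 + 1 + 1 = 3
  ((c*c)*|a)cc(a|b) — the left operand accepts ε, so the closure extends into the next operand (via the concat ε-link); C = 9 + 1 = 10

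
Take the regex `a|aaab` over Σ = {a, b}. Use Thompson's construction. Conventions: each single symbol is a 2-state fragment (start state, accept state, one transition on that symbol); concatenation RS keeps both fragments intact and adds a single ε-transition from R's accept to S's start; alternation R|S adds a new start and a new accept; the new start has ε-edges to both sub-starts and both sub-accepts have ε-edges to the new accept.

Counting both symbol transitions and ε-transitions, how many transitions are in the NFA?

12

Recursing over subexpressions:
Each of the 5 symbol leaves contributes 1 transition (1 symbol, 0 ε).
  aaab : 7 transitions (4 symbol, 3 ε)
  a|aaab : 12 transitions (5 symbol, 7 ε)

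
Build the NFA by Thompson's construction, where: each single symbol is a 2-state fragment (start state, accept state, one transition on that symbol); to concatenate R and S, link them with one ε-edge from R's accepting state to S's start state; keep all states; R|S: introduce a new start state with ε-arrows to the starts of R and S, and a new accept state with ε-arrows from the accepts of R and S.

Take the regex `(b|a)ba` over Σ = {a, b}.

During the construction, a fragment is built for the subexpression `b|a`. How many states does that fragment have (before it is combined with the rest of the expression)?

6

Fragment for `b|a`:
Each of the 2 symbol leaves contributes a 2-state fragment.
  b|a = 6 states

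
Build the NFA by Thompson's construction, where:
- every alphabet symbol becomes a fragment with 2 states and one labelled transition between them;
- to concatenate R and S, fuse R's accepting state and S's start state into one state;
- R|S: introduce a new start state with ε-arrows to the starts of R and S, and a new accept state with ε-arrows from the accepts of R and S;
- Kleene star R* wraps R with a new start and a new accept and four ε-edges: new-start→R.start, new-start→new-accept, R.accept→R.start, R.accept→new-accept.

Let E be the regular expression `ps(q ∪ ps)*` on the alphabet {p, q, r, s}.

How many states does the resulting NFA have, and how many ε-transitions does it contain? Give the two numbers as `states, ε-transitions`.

11, 8

Bottom-up over the parse tree:
Each of the 5 symbol leaves contributes 2 states and 0 ε-transitions.
  ps = 3 states, 0 ε-transitions
  q ∪ ps = 7 states, 4 ε-transitions
  (q ∪ ps)* = 9 states, 8 ε-transitions
  ps(q ∪ ps)* = 11 states, 8 ε-transitions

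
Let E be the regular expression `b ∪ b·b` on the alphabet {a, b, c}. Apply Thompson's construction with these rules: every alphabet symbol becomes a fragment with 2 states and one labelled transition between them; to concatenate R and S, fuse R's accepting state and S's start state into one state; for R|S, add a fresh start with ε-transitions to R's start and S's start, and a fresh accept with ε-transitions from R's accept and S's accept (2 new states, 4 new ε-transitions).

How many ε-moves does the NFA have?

4

Bottom-up over the parse tree:
Each of the 3 symbol leaves contributes 0 ε-transitions.
  b·b : 0 ε-transitions
  b ∪ b·b : 4 ε-transitions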